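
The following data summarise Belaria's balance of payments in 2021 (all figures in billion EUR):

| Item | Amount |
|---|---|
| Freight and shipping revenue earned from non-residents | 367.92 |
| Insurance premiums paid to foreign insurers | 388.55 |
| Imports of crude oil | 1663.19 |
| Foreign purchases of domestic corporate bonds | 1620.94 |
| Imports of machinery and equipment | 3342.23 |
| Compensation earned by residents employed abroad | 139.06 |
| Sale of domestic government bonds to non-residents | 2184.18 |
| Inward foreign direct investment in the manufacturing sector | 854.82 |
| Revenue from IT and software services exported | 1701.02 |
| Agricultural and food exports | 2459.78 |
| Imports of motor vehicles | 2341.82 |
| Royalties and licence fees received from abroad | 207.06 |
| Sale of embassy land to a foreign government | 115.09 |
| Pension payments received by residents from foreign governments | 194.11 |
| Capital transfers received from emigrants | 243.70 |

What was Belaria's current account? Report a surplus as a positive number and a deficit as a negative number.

Goods: -1663.19 + 2459.78 - 2341.82 - 3342.23 = -4887.46
Services: -388.55 + 207.06 + 367.92 + 1701.02 = 1887.45
Primary income: 139.06
Secondary income: 194.11
Current account = (-4887.46) + 1887.45 + 139.06 + 194.11 = -2666.84
(Excluded from the current account — financial account: foreign purchases of domestic corporate bonds 1620.94, sale of domestic government bonds to non-residents 2184.18, inward foreign direct investment in the manufacturing sector 854.82; capital account: sale of embassy land to a foreign government 115.09, capital transfers received from emigrants 243.70.)

-2666.84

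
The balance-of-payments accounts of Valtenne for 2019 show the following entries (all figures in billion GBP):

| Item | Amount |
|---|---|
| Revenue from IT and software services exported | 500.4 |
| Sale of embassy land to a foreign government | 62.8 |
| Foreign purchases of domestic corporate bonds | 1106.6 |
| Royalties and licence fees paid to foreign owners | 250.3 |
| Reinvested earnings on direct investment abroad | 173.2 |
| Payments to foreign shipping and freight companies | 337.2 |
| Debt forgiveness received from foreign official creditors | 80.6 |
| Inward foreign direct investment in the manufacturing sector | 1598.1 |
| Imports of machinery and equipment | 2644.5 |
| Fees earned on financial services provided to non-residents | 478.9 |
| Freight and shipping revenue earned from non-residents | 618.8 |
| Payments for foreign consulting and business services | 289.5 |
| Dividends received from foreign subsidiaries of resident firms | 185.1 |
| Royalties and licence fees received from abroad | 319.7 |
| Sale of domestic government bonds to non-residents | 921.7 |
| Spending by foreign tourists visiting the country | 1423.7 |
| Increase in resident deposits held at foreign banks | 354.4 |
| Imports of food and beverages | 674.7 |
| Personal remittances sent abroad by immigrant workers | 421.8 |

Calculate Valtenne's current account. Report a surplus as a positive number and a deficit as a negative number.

-918.2

Goods: -674.7 - 2644.5 = -3319.2
Services: 478.9 + 319.7 + 1423.7 - 289.5 - 250.3 + 618.8 - 337.2 + 500.4 = 2464.5
Primary income: 173.2 + 185.1 = 358.3
Secondary income: -421.8
Current account = (-3319.2) + 2464.5 + 358.3 + (-421.8) = -918.2
(Excluded from the current account — capital account: sale of embassy land to a foreign government 62.8, debt forgiveness received from foreign official creditors 80.6; financial account: foreign purchases of domestic corporate bonds 1106.6, inward foreign direct investment in the manufacturing sector 1598.1, sale of domestic government bonds to non-residents 921.7, increase in resident deposits held at foreign banks 354.4.)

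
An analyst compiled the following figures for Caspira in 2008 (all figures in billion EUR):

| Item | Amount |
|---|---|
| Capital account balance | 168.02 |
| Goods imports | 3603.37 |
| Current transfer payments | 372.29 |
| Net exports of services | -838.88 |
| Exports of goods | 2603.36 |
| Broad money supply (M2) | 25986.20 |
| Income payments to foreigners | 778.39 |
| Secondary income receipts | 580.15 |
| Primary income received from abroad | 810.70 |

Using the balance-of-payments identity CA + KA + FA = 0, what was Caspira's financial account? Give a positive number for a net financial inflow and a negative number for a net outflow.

Goods balance = 2603.36 - 3603.37 = -1000.01
Services balance = -838.88
Trade balance (goods + services) = -1000.01 + (-838.88) = -1838.89
Net primary income = 810.70 - 778.39 = 32.31
Net secondary income = 580.15 - 372.29 = 207.86
Current account = -1838.89 + 32.31 + 207.86 = -1598.72
Financial account = -(-1598.72 + 168.02) = 1430.70

1430.70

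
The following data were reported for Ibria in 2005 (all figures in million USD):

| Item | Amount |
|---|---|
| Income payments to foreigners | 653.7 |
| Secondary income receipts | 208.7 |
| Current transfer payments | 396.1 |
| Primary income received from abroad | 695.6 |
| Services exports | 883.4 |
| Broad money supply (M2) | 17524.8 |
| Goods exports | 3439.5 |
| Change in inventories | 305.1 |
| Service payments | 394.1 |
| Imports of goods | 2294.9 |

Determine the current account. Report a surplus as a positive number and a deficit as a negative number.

Goods balance = 3439.5 - 2294.9 = 1144.6
Services balance = 883.4 - 394.1 = 489.3
Trade balance (goods + services) = 1144.6 + 489.3 = 1633.9
Net primary income = 695.6 - 653.7 = 41.9
Net secondary income = 208.7 - 396.1 = -187.4
Current account = 1633.9 + 41.9 + (-187.4) = 1488.4

1488.4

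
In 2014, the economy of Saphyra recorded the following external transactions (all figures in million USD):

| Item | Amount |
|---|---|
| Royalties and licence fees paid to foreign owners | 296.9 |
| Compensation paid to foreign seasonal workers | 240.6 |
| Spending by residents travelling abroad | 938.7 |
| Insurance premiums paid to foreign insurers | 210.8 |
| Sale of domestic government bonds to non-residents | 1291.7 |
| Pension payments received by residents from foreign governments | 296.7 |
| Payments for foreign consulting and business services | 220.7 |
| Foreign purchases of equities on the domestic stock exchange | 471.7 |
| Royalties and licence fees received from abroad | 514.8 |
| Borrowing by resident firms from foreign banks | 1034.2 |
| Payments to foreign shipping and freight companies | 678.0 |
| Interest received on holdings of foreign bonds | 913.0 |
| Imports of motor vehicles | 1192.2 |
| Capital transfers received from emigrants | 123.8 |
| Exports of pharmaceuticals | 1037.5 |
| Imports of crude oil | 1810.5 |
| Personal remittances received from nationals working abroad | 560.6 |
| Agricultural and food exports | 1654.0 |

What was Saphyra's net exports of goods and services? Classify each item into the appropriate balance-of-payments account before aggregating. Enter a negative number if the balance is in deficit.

-2141.5

Goods: -1192.2 + 1654.0 - 1810.5 + 1037.5 = -311.2
Services: -210.8 - 938.7 + 514.8 - 678.0 - 296.9 - 220.7 = -1830.3
Trade balance = -311.2 + (-1830.3) = -2141.5
(Excluded from the trade balance — primary income: compensation paid to foreign seasonal workers 240.6, interest received on holdings of foreign bonds 913.0; financial account: sale of domestic government bonds to non-residents 1291.7, foreign purchases of equities on the domestic stock exchange 471.7, borrowing by resident firms from foreign banks 1034.2; secondary income: pension payments received by residents from foreign governments 296.7, personal remittances received from nationals working abroad 560.6; capital account: capital transfers received from emigrants 123.8.)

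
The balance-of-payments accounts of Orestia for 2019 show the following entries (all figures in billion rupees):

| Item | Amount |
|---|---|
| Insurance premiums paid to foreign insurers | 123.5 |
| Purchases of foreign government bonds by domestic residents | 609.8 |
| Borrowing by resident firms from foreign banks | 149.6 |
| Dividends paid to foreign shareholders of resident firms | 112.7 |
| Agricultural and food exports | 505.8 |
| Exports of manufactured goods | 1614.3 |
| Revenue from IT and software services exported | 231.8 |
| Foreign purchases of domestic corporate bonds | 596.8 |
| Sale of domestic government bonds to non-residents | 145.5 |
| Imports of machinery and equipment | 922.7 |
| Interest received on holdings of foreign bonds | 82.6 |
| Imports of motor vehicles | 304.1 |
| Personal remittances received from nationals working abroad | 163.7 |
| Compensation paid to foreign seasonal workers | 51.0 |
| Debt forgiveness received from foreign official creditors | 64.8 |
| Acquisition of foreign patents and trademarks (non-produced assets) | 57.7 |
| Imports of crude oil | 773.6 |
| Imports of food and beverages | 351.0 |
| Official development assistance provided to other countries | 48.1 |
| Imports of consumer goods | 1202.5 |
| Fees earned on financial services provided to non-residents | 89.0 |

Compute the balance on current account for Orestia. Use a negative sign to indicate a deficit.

Goods: -351.0 + 1614.3 - 1202.5 - 773.6 + 505.8 - 922.7 - 304.1 = -1433.8
Services: -123.5 + 231.8 + 89.0 = 197.3
Primary income: 82.6 - 112.7 - 51.0 = -81.1
Secondary income: 163.7 - 48.1 = 115.6
Current account = (-1433.8) + 197.3 + (-81.1) + 115.6 = -1202.0
(Excluded from the current account — financial account: purchases of foreign government bonds by domestic residents 609.8, borrowing by resident firms from foreign banks 149.6, foreign purchases of domestic corporate bonds 596.8, sale of domestic government bonds to non-residents 145.5; capital account: debt forgiveness received from foreign official creditors 64.8, acquisition of foreign patents and trademarks (non-produced assets) 57.7.)

-1202.0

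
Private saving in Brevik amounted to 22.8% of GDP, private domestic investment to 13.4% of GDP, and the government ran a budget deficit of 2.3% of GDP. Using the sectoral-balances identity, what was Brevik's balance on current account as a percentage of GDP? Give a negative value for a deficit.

By the sectoral-balances identity, CA = (S_private - I) + (T - G).
Private balance = 22.8 - 13.4 = 9.4
Government balance (T - G) = -2.3
CA = 9.4 + (-2.3) = 7.1

7.1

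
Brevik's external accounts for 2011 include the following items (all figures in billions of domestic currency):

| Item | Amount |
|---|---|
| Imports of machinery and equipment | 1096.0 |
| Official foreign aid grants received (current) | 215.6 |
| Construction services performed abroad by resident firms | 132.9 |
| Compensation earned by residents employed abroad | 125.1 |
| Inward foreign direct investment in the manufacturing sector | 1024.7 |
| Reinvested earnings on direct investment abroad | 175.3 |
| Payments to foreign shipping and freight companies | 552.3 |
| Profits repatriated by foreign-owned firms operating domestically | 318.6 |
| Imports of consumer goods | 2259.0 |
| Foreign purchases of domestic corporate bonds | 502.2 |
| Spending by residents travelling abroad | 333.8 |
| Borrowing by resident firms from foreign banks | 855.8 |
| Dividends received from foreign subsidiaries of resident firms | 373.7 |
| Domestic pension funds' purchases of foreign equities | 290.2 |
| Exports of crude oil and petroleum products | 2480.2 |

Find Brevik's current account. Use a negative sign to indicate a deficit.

-1056.9

Goods: 2480.2 - 1096.0 - 2259.0 = -874.8
Services: -552.3 + 132.9 - 333.8 = -753.2
Primary income: 175.3 + 125.1 + 373.7 - 318.6 = 355.5
Secondary income: 215.6
Current account = (-874.8) + (-753.2) + 355.5 + 215.6 = -1056.9
(Excluded from the current account — financial account: inward foreign direct investment in the manufacturing sector 1024.7, foreign purchases of domestic corporate bonds 502.2, borrowing by resident firms from foreign banks 855.8, domestic pension funds' purchases of foreign equities 290.2.)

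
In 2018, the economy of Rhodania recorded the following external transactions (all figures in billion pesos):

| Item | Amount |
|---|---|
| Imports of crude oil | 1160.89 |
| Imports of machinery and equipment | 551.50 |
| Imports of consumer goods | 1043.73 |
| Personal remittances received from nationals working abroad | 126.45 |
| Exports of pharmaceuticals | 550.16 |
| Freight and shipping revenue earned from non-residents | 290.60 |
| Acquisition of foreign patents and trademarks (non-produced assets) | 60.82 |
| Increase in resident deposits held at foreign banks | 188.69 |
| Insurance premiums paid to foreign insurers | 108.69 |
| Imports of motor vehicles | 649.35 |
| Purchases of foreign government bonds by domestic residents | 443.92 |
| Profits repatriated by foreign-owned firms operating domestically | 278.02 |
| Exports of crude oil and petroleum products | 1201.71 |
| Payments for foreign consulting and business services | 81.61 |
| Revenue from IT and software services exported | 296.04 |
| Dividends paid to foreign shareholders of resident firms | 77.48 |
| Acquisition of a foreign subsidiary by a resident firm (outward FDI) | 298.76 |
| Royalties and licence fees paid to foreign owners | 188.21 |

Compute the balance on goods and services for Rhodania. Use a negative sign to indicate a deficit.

-1445.47

Goods: -1043.73 - 649.35 - 551.50 - 1160.89 + 550.16 + 1201.71 = -1653.60
Services: -108.69 + 290.60 - 81.61 - 188.21 + 296.04 = 208.13
Trade balance = -1653.60 + 208.13 = -1445.47
(Excluded from the trade balance — secondary income: personal remittances received from nationals working abroad 126.45; capital account: acquisition of foreign patents and trademarks (non-produced assets) 60.82; financial account: increase in resident deposits held at foreign banks 188.69, purchases of foreign government bonds by domestic residents 443.92, acquisition of a foreign subsidiary by a resident firm (outward FDI) 298.76; primary income: profits repatriated by foreign-owned firms operating domestically 278.02, dividends paid to foreign shareholders of resident firms 77.48.)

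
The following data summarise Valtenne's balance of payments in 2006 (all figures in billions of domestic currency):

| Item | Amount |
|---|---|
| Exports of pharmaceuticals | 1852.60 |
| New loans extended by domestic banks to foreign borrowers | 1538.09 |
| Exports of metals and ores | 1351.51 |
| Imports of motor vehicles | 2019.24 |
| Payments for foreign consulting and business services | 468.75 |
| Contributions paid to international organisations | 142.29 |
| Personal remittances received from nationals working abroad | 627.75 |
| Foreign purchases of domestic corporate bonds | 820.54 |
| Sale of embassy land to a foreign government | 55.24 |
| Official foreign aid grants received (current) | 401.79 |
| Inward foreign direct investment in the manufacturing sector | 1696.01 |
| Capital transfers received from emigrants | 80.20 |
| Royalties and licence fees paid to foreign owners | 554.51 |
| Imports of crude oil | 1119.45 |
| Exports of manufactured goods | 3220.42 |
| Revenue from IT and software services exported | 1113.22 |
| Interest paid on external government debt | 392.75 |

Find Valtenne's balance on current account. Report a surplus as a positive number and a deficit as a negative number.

Goods: -1119.45 - 2019.24 + 3220.42 + 1852.60 + 1351.51 = 3285.84
Services: 1113.22 - 468.75 - 554.51 = 89.96
Primary income: -392.75
Secondary income: -142.29 + 401.79 + 627.75 = 887.25
Current account = 3285.84 + 89.96 + (-392.75) + 887.25 = 3870.30
(Excluded from the current account — financial account: new loans extended by domestic banks to foreign borrowers 1538.09, foreign purchases of domestic corporate bonds 820.54, inward foreign direct investment in the manufacturing sector 1696.01; capital account: sale of embassy land to a foreign government 55.24, capital transfers received from emigrants 80.20.)

3870.30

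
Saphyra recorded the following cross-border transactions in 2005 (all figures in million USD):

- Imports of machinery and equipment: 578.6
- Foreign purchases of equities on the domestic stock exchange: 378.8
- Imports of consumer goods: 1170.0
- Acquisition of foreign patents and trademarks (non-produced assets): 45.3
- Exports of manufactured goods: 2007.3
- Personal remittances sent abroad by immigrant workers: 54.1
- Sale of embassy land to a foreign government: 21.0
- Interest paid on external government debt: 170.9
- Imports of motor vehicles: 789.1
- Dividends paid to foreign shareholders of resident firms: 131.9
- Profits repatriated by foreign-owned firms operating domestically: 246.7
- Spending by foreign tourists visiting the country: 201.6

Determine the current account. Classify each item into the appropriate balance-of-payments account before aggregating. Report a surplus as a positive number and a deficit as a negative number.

-932.4

Goods: 2007.3 - 578.6 - 789.1 - 1170.0 = -530.4
Services: 201.6
Primary income: -131.9 - 170.9 - 246.7 = -549.5
Secondary income: -54.1
Current account = (-530.4) + 201.6 + (-549.5) + (-54.1) = -932.4
(Excluded from the current account — financial account: foreign purchases of equities on the domestic stock exchange 378.8; capital account: acquisition of foreign patents and trademarks (non-produced assets) 45.3, sale of embassy land to a foreign government 21.0.)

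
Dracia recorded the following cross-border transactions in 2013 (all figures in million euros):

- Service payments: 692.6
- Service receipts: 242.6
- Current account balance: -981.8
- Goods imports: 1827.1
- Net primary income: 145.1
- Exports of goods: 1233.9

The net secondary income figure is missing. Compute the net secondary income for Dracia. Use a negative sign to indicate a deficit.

Current account = goods balance + services balance + net primary income + net secondary income
Sum of the known components = -898.1
Net secondary income = CA - (known components) = -981.8 - (-898.1) = -83.7

-83.7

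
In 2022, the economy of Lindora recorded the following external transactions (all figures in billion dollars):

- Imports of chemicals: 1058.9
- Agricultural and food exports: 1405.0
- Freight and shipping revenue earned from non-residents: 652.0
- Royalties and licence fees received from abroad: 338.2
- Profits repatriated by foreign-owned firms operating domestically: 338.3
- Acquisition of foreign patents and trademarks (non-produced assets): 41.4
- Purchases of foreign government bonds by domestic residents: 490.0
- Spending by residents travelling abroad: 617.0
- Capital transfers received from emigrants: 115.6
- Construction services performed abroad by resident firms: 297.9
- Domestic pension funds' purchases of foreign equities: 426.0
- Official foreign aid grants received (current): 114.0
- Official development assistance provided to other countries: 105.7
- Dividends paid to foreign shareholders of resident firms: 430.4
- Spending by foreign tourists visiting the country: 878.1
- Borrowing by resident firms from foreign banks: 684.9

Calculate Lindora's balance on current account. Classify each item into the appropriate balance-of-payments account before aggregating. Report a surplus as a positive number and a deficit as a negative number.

Goods: 1405.0 - 1058.9 = 346.1
Services: 297.9 + 878.1 - 617.0 + 652.0 + 338.2 = 1549.2
Primary income: -430.4 - 338.3 = -768.7
Secondary income: 114.0 - 105.7 = 8.3
Current account = 346.1 + 1549.2 + (-768.7) + 8.3 = 1134.9
(Excluded from the current account — capital account: acquisition of foreign patents and trademarks (non-produced assets) 41.4, capital transfers received from emigrants 115.6; financial account: purchases of foreign government bonds by domestic residents 490.0, domestic pension funds' purchases of foreign equities 426.0, borrowing by resident firms from foreign banks 684.9.)

1134.9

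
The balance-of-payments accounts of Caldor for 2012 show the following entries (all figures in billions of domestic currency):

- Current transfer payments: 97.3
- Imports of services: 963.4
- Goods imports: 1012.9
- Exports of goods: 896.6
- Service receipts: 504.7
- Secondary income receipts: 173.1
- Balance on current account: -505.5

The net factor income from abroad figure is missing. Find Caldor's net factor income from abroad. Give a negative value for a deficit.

Current account = goods balance + services balance + net primary income + net secondary income
Sum of the known components = -499.2
Net factor income from abroad = CA - (known components) = -505.5 - (-499.2) = -6.3

-6.3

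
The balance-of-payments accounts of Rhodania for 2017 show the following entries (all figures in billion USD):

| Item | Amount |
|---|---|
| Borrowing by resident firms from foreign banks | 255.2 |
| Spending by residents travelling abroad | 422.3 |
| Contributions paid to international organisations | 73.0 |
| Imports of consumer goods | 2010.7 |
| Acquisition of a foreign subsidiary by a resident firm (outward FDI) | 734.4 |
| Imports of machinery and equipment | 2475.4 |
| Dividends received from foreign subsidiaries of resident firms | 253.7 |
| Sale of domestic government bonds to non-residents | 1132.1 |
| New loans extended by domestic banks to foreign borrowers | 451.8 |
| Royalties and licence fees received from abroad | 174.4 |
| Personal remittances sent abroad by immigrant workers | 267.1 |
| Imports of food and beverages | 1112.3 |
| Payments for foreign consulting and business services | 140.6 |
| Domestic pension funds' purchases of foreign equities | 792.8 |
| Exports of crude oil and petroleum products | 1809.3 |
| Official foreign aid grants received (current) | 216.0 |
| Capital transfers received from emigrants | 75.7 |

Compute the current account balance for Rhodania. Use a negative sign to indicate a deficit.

-4048.0

Goods: -2475.4 + 1809.3 - 2010.7 - 1112.3 = -3789.1
Services: 174.4 - 422.3 - 140.6 = -388.5
Primary income: 253.7
Secondary income: 216.0 - 267.1 - 73.0 = -124.1
Current account = (-3789.1) + (-388.5) + 253.7 + (-124.1) = -4048.0
(Excluded from the current account — financial account: borrowing by resident firms from foreign banks 255.2, acquisition of a foreign subsidiary by a resident firm (outward FDI) 734.4, sale of domestic government bonds to non-residents 1132.1, new loans extended by domestic banks to foreign borrowers 451.8, domestic pension funds' purchases of foreign equities 792.8; capital account: capital transfers received from emigrants 75.7.)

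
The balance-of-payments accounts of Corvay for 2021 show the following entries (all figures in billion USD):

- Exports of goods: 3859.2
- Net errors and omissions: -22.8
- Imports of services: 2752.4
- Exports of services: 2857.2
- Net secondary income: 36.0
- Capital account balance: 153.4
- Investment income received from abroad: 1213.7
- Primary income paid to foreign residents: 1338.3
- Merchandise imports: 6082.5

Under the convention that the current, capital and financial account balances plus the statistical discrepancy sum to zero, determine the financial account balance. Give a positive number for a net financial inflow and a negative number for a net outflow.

Goods balance = 3859.2 - 6082.5 = -2223.3
Services balance = 2857.2 - 2752.4 = 104.8
Trade balance (goods + services) = -2223.3 + 104.8 = -2118.5
Net primary income = 1213.7 - 1338.3 = -124.6
Net secondary income = 36.0
Current account = -2118.5 + (-124.6) + 36.0 = -2207.1
Financial account = -(-2207.1 + 153.4 + (-22.8)) = 2076.5

2076.5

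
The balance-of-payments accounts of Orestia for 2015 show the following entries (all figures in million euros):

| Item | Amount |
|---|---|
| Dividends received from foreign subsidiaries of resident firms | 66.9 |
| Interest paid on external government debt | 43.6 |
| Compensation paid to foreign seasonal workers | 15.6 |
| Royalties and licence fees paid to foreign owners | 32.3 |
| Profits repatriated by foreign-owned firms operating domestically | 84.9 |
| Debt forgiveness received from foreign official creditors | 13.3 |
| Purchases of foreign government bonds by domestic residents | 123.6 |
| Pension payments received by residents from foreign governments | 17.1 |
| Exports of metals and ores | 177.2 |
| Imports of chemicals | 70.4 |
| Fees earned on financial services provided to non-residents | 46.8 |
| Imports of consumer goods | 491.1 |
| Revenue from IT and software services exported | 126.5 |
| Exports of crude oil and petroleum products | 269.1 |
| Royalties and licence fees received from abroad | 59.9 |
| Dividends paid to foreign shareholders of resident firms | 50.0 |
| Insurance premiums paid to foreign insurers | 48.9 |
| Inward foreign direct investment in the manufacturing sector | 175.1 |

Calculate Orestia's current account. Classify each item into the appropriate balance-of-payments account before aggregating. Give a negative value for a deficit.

Goods: -70.4 + 269.1 + 177.2 - 491.1 = -115.2
Services: -32.3 + 59.9 + 126.5 - 48.9 + 46.8 = 152.0
Primary income: 66.9 - 43.6 - 50.0 - 84.9 - 15.6 = -127.2
Secondary income: 17.1
Current account = (-115.2) + 152.0 + (-127.2) + 17.1 = -73.3
(Excluded from the current account — capital account: debt forgiveness received from foreign official creditors 13.3; financial account: purchases of foreign government bonds by domestic residents 123.6, inward foreign direct investment in the manufacturing sector 175.1.)

-73.3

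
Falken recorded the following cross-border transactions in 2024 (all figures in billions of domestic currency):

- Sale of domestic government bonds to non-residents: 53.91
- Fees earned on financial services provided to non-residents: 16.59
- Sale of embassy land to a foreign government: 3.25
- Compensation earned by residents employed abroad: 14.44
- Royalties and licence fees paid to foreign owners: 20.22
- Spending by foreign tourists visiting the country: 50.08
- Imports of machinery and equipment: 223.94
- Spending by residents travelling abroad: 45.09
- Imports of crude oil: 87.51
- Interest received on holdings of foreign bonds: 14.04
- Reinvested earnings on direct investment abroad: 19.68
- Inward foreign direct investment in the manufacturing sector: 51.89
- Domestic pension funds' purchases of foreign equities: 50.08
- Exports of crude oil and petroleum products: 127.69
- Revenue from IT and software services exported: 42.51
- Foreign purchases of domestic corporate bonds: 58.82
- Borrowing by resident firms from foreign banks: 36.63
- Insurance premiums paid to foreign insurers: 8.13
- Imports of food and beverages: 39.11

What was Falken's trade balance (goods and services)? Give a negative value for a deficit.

Goods: 127.69 - 223.94 - 87.51 - 39.11 = -222.87
Services: 50.08 - 8.13 + 42.51 - 45.09 - 20.22 + 16.59 = 35.74
Trade balance = -222.87 + 35.74 = -187.13
(Excluded from the trade balance — financial account: sale of domestic government bonds to non-residents 53.91, inward foreign direct investment in the manufacturing sector 51.89, domestic pension funds' purchases of foreign equities 50.08, foreign purchases of domestic corporate bonds 58.82, borrowing by resident firms from foreign banks 36.63; capital account: sale of embassy land to a foreign government 3.25; primary income: compensation earned by residents employed abroad 14.44, interest received on holdings of foreign bonds 14.04, reinvested earnings on direct investment abroad 19.68.)

-187.13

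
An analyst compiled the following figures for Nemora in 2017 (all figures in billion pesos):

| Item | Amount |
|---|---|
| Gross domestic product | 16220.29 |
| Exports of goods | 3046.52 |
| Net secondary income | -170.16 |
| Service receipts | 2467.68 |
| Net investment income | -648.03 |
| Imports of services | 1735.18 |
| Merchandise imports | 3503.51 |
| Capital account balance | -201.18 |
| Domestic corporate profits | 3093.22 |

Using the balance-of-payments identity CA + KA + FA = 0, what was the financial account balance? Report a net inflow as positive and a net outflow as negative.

Goods balance = 3046.52 - 3503.51 = -456.99
Services balance = 2467.68 - 1735.18 = 732.50
Trade balance (goods + services) = -456.99 + 732.50 = 275.51
Net primary income = -648.03
Net secondary income = -170.16
Current account = 275.51 + (-648.03) + (-170.16) = -542.68
Financial account = -(-542.68 + (-201.18)) = 743.86

743.86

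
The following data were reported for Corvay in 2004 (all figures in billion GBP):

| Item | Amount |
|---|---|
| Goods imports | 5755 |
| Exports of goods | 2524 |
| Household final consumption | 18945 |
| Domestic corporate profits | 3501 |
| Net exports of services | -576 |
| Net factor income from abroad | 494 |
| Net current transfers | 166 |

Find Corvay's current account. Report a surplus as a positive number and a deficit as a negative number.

-3147

Goods balance = 2524 - 5755 = -3231
Services balance = -576
Trade balance (goods + services) = -3231 + (-576) = -3807
Net primary income = 494
Net secondary income = 166
Current account = -3807 + 494 + 166 = -3147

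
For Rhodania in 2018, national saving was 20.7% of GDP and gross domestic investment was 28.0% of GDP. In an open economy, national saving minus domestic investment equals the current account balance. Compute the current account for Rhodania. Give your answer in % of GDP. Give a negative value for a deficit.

-7.3

CA = S - I = 20.7 - 28.0 = -7.3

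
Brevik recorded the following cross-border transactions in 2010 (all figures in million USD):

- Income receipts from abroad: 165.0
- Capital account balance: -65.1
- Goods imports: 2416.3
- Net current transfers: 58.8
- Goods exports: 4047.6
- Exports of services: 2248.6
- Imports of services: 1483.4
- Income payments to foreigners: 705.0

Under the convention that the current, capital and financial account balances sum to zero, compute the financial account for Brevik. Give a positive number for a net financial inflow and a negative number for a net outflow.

Goods balance = 4047.6 - 2416.3 = 1631.3
Services balance = 2248.6 - 1483.4 = 765.2
Trade balance (goods + services) = 1631.3 + 765.2 = 2396.5
Net primary income = 165.0 - 705.0 = -540.0
Net secondary income = 58.8
Current account = 2396.5 + (-540.0) + 58.8 = 1915.3
Financial account = -(1915.3 + (-65.1)) = -1850.2

-1850.2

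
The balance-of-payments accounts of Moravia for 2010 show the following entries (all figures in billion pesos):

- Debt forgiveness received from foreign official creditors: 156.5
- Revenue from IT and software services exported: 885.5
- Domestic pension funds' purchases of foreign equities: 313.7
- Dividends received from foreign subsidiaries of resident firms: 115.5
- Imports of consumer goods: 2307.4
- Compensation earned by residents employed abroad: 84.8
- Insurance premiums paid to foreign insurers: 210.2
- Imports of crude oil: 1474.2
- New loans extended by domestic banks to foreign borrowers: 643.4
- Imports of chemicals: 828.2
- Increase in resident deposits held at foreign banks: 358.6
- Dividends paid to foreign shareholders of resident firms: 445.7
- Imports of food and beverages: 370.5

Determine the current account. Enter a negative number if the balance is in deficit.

Goods: -828.2 - 370.5 - 2307.4 - 1474.2 = -4980.3
Services: 885.5 - 210.2 = 675.3
Primary income: 115.5 + 84.8 - 445.7 = -245.4
Current account = (-4980.3) + 675.3 + (-245.4) = -4550.4
(Excluded from the current account — capital account: debt forgiveness received from foreign official creditors 156.5; financial account: domestic pension funds' purchases of foreign equities 313.7, new loans extended by domestic banks to foreign borrowers 643.4, increase in resident deposits held at foreign banks 358.6.)

-4550.4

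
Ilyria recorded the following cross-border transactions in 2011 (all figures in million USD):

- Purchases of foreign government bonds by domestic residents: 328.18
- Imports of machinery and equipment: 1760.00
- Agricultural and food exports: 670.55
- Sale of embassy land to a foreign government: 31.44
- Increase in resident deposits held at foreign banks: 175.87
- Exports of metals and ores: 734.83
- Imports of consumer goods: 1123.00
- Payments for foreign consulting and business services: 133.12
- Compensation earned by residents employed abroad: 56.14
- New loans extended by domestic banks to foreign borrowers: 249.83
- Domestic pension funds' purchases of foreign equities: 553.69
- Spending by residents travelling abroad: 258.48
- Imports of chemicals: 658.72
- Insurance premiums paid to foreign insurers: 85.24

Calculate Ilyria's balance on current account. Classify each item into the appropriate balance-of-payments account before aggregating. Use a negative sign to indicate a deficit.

-2557.04

Goods: -1123.00 + 734.83 + 670.55 - 1760.00 - 658.72 = -2136.34
Services: -258.48 - 133.12 - 85.24 = -476.84
Primary income: 56.14
Current account = (-2136.34) + (-476.84) + 56.14 = -2557.04
(Excluded from the current account — financial account: purchases of foreign government bonds by domestic residents 328.18, increase in resident deposits held at foreign banks 175.87, new loans extended by domestic banks to foreign borrowers 249.83, domestic pension funds' purchases of foreign equities 553.69; capital account: sale of embassy land to a foreign government 31.44.)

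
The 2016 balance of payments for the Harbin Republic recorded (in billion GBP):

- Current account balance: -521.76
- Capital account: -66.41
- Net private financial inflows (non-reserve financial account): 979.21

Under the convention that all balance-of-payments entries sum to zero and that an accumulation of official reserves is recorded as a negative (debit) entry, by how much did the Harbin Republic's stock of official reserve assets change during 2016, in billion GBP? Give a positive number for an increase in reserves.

Official reserve transactions balance = -((-521.76) + (-66.41) + 979.21) = -391.04
An accumulation of reserves is recorded as a debit (negative entry), so the change in the stock of reserves is the negative of that balance.
Change in official reserves = -(-391.04) = 391.04

391.04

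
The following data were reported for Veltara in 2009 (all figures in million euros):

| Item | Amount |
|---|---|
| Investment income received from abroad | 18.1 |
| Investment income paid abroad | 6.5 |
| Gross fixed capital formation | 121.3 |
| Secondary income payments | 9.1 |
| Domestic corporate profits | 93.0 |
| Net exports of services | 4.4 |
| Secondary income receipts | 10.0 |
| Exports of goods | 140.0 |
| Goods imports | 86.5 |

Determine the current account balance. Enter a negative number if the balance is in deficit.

70.4

Goods balance = 140.0 - 86.5 = 53.5
Services balance = 4.4
Trade balance (goods + services) = 53.5 + 4.4 = 57.9
Net primary income = 18.1 - 6.5 = 11.6
Net secondary income = 10.0 - 9.1 = 0.9
Current account = 57.9 + 11.6 + 0.9 = 70.4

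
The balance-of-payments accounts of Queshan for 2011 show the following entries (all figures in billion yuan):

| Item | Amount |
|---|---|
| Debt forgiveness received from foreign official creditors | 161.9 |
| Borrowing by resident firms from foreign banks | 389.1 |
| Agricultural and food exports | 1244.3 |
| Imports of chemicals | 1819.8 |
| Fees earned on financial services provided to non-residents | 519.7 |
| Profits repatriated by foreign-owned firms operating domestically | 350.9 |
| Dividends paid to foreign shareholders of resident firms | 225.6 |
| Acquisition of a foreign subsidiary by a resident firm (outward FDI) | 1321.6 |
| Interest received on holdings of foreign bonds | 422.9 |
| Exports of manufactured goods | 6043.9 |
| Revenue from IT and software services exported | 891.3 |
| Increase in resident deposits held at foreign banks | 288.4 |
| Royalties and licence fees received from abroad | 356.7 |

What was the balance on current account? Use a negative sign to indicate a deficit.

Goods: 1244.3 - 1819.8 + 6043.9 = 5468.4
Services: 891.3 + 519.7 + 356.7 = 1767.7
Primary income: 422.9 - 350.9 - 225.6 = -153.6
Current account = 5468.4 + 1767.7 + (-153.6) = 7082.5
(Excluded from the current account — capital account: debt forgiveness received from foreign official creditors 161.9; financial account: borrowing by resident firms from foreign banks 389.1, acquisition of a foreign subsidiary by a resident firm (outward FDI) 1321.6, increase in resident deposits held at foreign banks 288.4.)

7082.5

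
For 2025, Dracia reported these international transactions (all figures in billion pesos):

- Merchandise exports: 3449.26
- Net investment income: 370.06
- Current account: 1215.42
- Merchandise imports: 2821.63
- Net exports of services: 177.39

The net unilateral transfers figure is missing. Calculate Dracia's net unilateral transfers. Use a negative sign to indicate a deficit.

40.34

Current account = goods balance + services balance + net primary income + net secondary income
Sum of the known components = 1175.08
Net unilateral transfers = CA - (known components) = 1215.42 - 1175.08 = 40.34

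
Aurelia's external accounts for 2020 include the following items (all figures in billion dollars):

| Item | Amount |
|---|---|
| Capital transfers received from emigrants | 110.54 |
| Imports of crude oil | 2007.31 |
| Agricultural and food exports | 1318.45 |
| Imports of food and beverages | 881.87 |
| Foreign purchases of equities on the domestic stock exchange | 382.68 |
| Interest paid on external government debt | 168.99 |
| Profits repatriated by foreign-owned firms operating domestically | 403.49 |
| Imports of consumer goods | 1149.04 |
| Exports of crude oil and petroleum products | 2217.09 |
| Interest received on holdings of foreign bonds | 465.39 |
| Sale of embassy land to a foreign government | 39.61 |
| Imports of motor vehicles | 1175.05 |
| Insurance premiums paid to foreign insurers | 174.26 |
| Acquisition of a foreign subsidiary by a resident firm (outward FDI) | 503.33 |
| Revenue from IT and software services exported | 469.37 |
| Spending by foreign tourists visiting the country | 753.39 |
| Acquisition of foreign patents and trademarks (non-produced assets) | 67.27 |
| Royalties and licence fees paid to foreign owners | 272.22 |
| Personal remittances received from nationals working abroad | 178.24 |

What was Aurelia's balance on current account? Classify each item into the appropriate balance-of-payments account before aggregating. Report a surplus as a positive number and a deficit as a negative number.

-830.30

Goods: -2007.31 - 1175.05 - 881.87 + 2217.09 + 1318.45 - 1149.04 = -1677.73
Services: -174.26 + 753.39 - 272.22 + 469.37 = 776.28
Primary income: -168.99 - 403.49 + 465.39 = -107.09
Secondary income: 178.24
Current account = (-1677.73) + 776.28 + (-107.09) + 178.24 = -830.30
(Excluded from the current account — capital account: capital transfers received from emigrants 110.54, sale of embassy land to a foreign government 39.61, acquisition of foreign patents and trademarks (non-produced assets) 67.27; financial account: foreign purchases of equities on the domestic stock exchange 382.68, acquisition of a foreign subsidiary by a resident firm (outward FDI) 503.33.)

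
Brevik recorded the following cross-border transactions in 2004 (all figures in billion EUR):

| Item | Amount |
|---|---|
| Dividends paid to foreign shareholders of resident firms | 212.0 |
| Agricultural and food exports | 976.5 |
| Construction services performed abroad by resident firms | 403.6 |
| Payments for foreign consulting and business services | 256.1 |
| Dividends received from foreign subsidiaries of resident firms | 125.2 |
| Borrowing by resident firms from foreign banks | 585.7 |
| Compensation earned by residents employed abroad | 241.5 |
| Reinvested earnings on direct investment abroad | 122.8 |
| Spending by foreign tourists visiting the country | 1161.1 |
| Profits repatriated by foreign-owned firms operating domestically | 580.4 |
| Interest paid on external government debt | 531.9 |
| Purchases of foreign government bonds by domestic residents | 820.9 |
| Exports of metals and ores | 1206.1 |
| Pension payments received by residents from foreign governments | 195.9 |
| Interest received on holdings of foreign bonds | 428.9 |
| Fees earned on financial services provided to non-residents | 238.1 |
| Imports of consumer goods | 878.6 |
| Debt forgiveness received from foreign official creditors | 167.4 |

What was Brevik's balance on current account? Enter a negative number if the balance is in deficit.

2640.7

Goods: 1206.1 - 878.6 + 976.5 = 1304.0
Services: 1161.1 + 238.1 - 256.1 + 403.6 = 1546.7
Primary income: 241.5 - 580.4 - 212.0 + 125.2 + 122.8 - 531.9 + 428.9 = -405.9
Secondary income: 195.9
Current account = 1304.0 + 1546.7 + (-405.9) + 195.9 = 2640.7
(Excluded from the current account — financial account: borrowing by resident firms from foreign banks 585.7, purchases of foreign government bonds by domestic residents 820.9; capital account: debt forgiveness received from foreign official creditors 167.4.)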